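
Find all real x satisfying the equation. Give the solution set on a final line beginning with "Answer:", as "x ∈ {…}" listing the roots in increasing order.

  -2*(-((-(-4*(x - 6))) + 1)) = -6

Step 1. [-2*(-((-(-4*(x - 6))) + 1)) = -6] LHS = -2·(…); ÷-2 both sides, so div: -((-(-4*(x - 6))) + 1) = 3.
Step 2. [-((-(-4*(x - 6))) + 1) = 3] flip signs both sides. So neg: (-(-4*(x - 6))) + 1 = -3.
Step 3. [(-(-4*(x - 6))) + 1 = -3] +1 is outermost — subtract 1 both sides, so sub: -(-4*(x - 6)) = -4.
Step 4. [-(-4*(x - 6)) = -4] LHS negated; negate both sides, so neg: -4*(x - 6) = 4.
Step 5. [-4*(x - 6) = 4] leading coefficient -4: divide by -4. So div: x - 6 = -1.
Step 6. [x - 6 = -1] -6 is outermost — add 6 both sides. So sub: x = 5.

Answer: x ∈ {5}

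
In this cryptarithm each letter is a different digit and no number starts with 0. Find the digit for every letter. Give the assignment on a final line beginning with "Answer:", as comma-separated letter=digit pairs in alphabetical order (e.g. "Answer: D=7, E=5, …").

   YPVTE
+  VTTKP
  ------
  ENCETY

Step 1. [col 1: E + P ≡ Y (mod 10)] several values work for Y in column 1 (E + P ≡ Y (mod 10), carry-in 0); try Y=6. So Y=6.
Step 2. [col 1: E + P ≡ Y (mod 10)] E=1 is one option consistent with column 1 (E + P ≡ Y (mod 10), carry-in 0) — take it. So E=1.
Step 3. [col 1: E + P ≡ Y (mod 10)] from column 1 (E=1, Y=6, carry-in 0, digits 1,6 already taken and all letters distinct): P must equal 5. So P=5.
Step 4. [col 2: T + K ≡ T (mod 10)] column 2 reads T+K+carry(0)=T with nothing yet; with digits 1,5,6 already taken and all letters distinct, the only value for K is 0 ⇒ K=0.
Step 5. [col 2: T + K ≡ T (mod 10)] no forcing yet in column 2 (carry-in 0); T=3 is free and consistent — try it, so T=3.
Step 6. [col 3: V + T ≡ E (mod 10)] column 3: given T=3, E=1, carry-in 0, and digits 0,1,3,5,6 already taken and all letters distinct, V+T≡E (mod 10) forces V=8 ⇒ V=8.
Step 7. [col 4: P + T ≡ C (mod 10)] in column 4 we have P+T≡C with carry-in 1; given P=5, T=3 and digits 0,1,3,5,6,8 already taken and all letters distinct, that pins C to 9. So C=9.
Step 8. [col 5: Y + V ≡ N (mod 10)] column 5 reads Y+V+carry(0)=N with Y=6, V=8; with digits 0,1,3,5,6,8,9 already taken and all letters distinct, the only value for N is 4 ⇒ N=4.

Answer: C=9, E=1, K=0, N=4, P=5, T=3, V=8, Y=6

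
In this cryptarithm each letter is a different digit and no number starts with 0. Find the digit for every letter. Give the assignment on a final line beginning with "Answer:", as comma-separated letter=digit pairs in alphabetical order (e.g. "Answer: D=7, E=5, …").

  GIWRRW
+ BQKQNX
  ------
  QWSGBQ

Step 1. [col 1: W + X ≡ Q (mod 10)] column 1 (W + X ≡ Q (mod 10), carry-in 0) doesn't pin W yet; pick W=7 and continue ⇒ W=7.
Step 2. [col 1: W + X ≡ Q (mod 10)] X=9 is one option consistent with column 1 (W + X ≡ Q (mod 10), carry-in 0) — take it, so X=9.
Step 3. [col 1: W + X ≡ Q (mod 10)] from column 1 (W=7, X=9, carry-in 0, digits 7,9 already taken and all letters distinct): Q must equal 6. So Q=6.
Step 4. [col 2: R + N ≡ B (mod 10)] several values work for B in column 2 (R + N ≡ B (mod 10), carry-in 1); try B=4, so B=4.
Step 5. [col 2: R + N ≡ B (mod 10)] N=8 is one option consistent with column 2 (R + N ≡ B (mod 10), carry-in 1) — take it, so N=8.
Step 6. [col 2: R + N ≡ B (mod 10)] column 2: given N=8, B=4, carry-in 1, and digits 4,6,7,8,9 already taken and all letters distinct, R+N≡B (mod 10) forces R=5, so R=5.
Step 7. [col 3: R + Q ≡ G (mod 10)] from column 3 (R=5, Q=6, carry-in 1, digits 4,5,6,7,8,9 already taken and all letters distinct): G must equal 2. So G=2.
Step 8. [col 4: W + K ≡ S (mod 10)] in column 4 we have W+K≡S with carry-in 1; given W=7 and digits 2,4,5,6,7,8,9 already taken and all letters distinct, that pins K to 3. So K=3.
Step 9. [col 4: W + K ≡ S (mod 10)] column 4 reads W+K+carry(1)=S with W=7, K=3; with digits 2,3,4,5,6,7,8,9 already taken and all letters distinct, the only value for S is 1, so S=1.
Step 10. [col 5: I + Q ≡ W (mod 10)] in column 5 we have I+Q≡W with carry-in 1; given Q=6, W=7 and digits 1,2,3,4,5,6,7,8,9 already taken and all letters distinct, that pins I to 0. So I=0.

Answer: B=4, G=2, I=0, K=3, N=8, Q=6, R=5, S=1, W=7, X=9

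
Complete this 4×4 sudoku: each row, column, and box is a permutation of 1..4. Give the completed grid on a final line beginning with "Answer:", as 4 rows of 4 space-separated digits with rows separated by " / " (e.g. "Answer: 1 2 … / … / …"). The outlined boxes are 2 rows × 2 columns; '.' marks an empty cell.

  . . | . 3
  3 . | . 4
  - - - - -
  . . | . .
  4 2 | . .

Step 1. [r2c2∈{1}] r2c2's peers cover all but 1, so r2c2=1.
Step 2. [r1c3∈{1,2}] 1 has one home in row 1: r1c3. So r1c3=1.
Step 3. [r3c3∈{2,3,4}] 4 has one home in row 3: r3c3 ⇒ r3c3=4.
Step 4. [r3c4∈{1,2}] across row 3, 2 lands solely at r3c4. So r3c4=2.
Step 5. [r3c2∈{3}] r3c2's peers cover all but 3. So r3c2=3.
Step 6. [r3c1∈{1}] r3c1 has the single candidate 1, so r3c1=1.
Step 7. [r1c2∈{4}] r1c2 has the single candidate 4, so r1c2=4.
Step 8. [r4c3∈{3}] r4c3 has the single candidate 3, so r4c3=3.
Step 9. [r4c4∈{1}] only 1 remains possible at r4c4. So r4c4=1.
Step 10. [r1c1∈{2}] only 2 remains possible at r1c1 ⇒ r1c1=2.
Step 11. [r2c3∈{2}] nothing but 2 survives at r2c3, so r2c3=2.

Answer: 2 4 1 3 / 3 1 2 4 / 1 3 4 2 / 4 2 3 1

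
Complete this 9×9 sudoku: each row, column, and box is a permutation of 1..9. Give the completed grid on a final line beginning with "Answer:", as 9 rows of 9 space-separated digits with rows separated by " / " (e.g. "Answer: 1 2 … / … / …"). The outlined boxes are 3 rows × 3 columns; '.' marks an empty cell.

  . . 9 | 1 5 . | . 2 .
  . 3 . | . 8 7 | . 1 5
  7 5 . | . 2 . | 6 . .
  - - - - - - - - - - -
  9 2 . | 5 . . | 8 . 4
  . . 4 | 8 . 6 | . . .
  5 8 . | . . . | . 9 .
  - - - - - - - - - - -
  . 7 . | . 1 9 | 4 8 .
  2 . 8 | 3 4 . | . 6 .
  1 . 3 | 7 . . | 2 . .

Step 1. [r2c4∈{4,6,9}] in box 2, 6 fits only at r2c4, so r2c4=6.
Step 2. [r6c9∈{1,2,3,6,7}] r6c9 is the only open cell in col 9 admitting 6 ⇒ r6c9=6.
Step 3. [r9c9∈{9}] r9c9 is down to just 9 ⇒ r9c9=9.
Step 4. [r6c6∈{1,2,3,4}] 2 has one home in col 6: r6c6 ⇒ r6c6=2.
Step 5. [r5c2∈{1}] only 1 remains possible at r5c2, so r5c2=1.
Step 6. [r5c1∈{3}] r5c1's peers cover all but 3, so r5c1=3.
Step 7. [r1c1∈{4,6,8}] r1c1 is the only open cell in col 1 admitting 8 ⇒ r1c1=8.
Step 8. [r6c3∈{7}] only 7 remains possible at r6c3. So r6c3=7.
Step 9. [r3c8∈{3,4}] in col 8, 4 fits only at r3c8. So r3c8=4.
Step 10. [r4c8∈{3,7}] in col 8, 3 fits only at r4c8 ⇒ r4c8=3.
Step 11. [r5c8∈{5,7}] r5c8 is the only open cell in col 8 admitting 7 ⇒ r5c8=7.
Step 12. [r1c7∈{3,7}] in col 7, 3 fits only at r1c7, so r1c7=3.
Step 13. [r8c7∈{1,5,7}] r8c7 is the only open cell in col 7 admitting 7 ⇒ r8c7=7.
Step 14. [r9c2∈{4,6}] 4 has one home in row 9: r9c2. So r9c2=4.
Step 15. [r8c6∈{5}] r8c6 is down to just 5 ⇒ r8c6=5.
Step 16. [r7c3∈{5,6}] r7c3 is the only open cell in row 7 admitting 5. So r7c3=5.
Step 17. [r8c2∈{9}] r8c2 is down to just 9. So r8c2=9.
Step 18. [r3c9∈{8}] r3c9's peers cover all but 8 ⇒ r3c9=8.
Step 19. [r9c6∈{8}] only 8 remains possible at r9c6, so r9c6=8.
Step 20. [r3c6∈{3}] r3c6 has the single candidate 3 ⇒ r3c6=3.
Step 21. [r5c5∈{9}] r5c5's peers cover all but 9. So r5c5=9.
Step 22. [r5c7∈{5}] nothing but 5 survives at r5c7 ⇒ r5c7=5.
Step 23. [r3c4∈{9}] nothing but 9 survives at r3c4. So r3c4=9.
Step 24. [r7c1∈{6}] r7c1's peers cover all but 6. So r7c1=6.
Step 25. [r1c9∈{7}] nothing but 7 survives at r1c9, so r1c9=7.
Step 26. [r9c8∈{5}] only 5 remains possible at r9c8. So r9c8=5.
Step 27. [r7c9∈{3}] r7c9's peers cover all but 3, so r7c9=3.
Step 28. [r6c4∈{4}] nothing but 4 survives at r6c4. So r6c4=4.
Step 29. [r1c6∈{4}] r1c6 is down to just 4 ⇒ r1c6=4.
Step 30. [r6c7∈{1}] r6c7's peers cover all but 1 ⇒ r6c7=1.
Step 31. [r4c3∈{6}] r4c3's peers cover all but 6. So r4c3=6.
Step 32. [r4c5∈{7}] r4c5 has the single candidate 7, so r4c5=7.
Step 33. [r1c2∈{6}] r1c2 is down to just 6 ⇒ r1c2=6.
Step 34. [r7c4∈{2}] nothing but 2 survives at r7c4. So r7c4=2.
Step 35. [r3c3∈{1}] only 1 remains possible at r3c3, so r3c3=1.
Step 36. [r6c5∈{3}] only 3 remains possible at r6c5 ⇒ r6c5=3.
Step 37. [r5c9∈{2}] r5c9 is down to just 2, so r5c9=2.
Step 38. [r2c1∈{4}] only 4 remains possible at r2c1. So r2c1=4.
Step 39. [r2c7∈{9}] r2c7 has the single candidate 9 ⇒ r2c7=9.
Step 40. [r9c5∈{6}] r9c5's peers cover all but 6, so r9c5=6.
Step 41. [r4c6∈{1}] only 1 remains possible at r4c6. So r4c6=1.
Step 42. [r8c9∈{1}] nothing but 1 survives at r8c9 ⇒ r8c9=1.
Step 43. [r2c3∈{2}] only 2 remains possible at r2c3, so r2c3=2.

Answer: 8 6 9 1 5 4 3 2 7 / 4 3 2 6 8 7 9 1 5 / 7 5 1 9 2 3 6 4 8 / 9 2 6 5 7 1 8 3 4 / 3 1 4 8 9 6 5 7 2 / 5 8 7 4 3 2 1 9 6 / 6 7 5 2 1 9 4 8 3 / 2 9 8 3 4 5 7 6 1 / 1 4 3 7 6 8 2 5 9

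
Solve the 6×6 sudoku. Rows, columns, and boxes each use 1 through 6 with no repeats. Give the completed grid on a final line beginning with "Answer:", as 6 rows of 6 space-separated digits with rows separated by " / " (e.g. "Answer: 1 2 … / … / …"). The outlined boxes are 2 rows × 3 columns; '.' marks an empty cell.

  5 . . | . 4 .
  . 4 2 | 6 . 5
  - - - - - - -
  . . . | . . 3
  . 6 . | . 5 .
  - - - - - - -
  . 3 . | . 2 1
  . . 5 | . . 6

Step 1. [r4c6∈{2,4}] r4c6 is the only open cell in col 6 admitting 4. So r4c6=4.
Step 2. [r1c2∈{1}] r1c2's peers cover all but 1. So r1c2=1.
Step 3. [r6c1∈{1,2,4}] 1 has one home in row 6: r6c1 ⇒ r6c1=1.
Step 4. [r2c1∈{3}] r2c1's peers cover all but 3, so r2c1=3.
Step 5. [r4c1∈{2}] r4c1 is down to just 2, so r4c1=2.
Step 6. [r4c4∈{1}] only 1 remains possible at r4c4, so r4c4=1.
Step 7. [r3c1∈{4}] r3c1 has the single candidate 4. So r3c1=4.
Step 8. [r6c4∈{3,4}] r6c4 is the only open cell in row 6 admitting 4 ⇒ r6c4=4.
Step 9. [r1c6∈{2}] nothing but 2 survives at r1c6. So r1c6=2.
Step 10. [r5c3∈{4,6}] 4 has one home in row 5: r5c3, so r5c3=4.
Step 11. [r1c3∈{6}] r1c3 has the single candidate 6, so r1c3=6.
Step 12. [r4c3∈{3}] r4c3 has the single candidate 3 ⇒ r4c3=3.
Step 13. [r3c4∈{2}] only 2 remains possible at r3c4, so r3c4=2.
Step 14. [r5c1∈{6}] nothing but 6 survives at r5c1, so r5c1=6.
Step 15. [r6c5∈{3}] r6c5's peers cover all but 3, so r6c5=3.
Step 16. [r6c2∈{2}] nothing but 2 survives at r6c2, so r6c2=2.
Step 17. [r1c4∈{3}] nothing but 3 survives at r1c4, so r1c4=3.
Step 18. [r3c3∈{1}] r3c3's peers cover all but 1 ⇒ r3c3=1.
Step 19. [r2c5∈{1}] nothing but 1 survives at r2c5. So r2c5=1.
Step 20. [r3c5∈{6}] r3c5 is down to just 6 ⇒ r3c5=6.
Step 21. [r5c4∈{5}] only 5 remains possible at r5c4, so r5c4=5.
Step 22. [r3c2∈{5}] only 5 remains possible at r3c2, so r3c2=5.

Answer: 5 1 6 3 4 2 / 3 4 2 6 1 5 / 4 5 1 2 6 3 / 2 6 3 1 5 4 / 6 3 4 5 2 1 / 1 2 5 4 3 6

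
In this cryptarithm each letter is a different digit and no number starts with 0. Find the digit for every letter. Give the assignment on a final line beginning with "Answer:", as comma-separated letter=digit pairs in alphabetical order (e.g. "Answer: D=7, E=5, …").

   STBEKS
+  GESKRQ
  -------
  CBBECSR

Step 1. [col 1: S + Q ≡ R (mod 10)] several values work for S in column 1 (S + Q ≡ R (mod 10), carry-in 0); try S=8. So S=8.
Step 2. [col 1: S + Q ≡ R (mod 10)] column 1 (S + Q ≡ R (mod 10), carry-in 0) doesn't pin Q yet; pick Q=4 and continue ⇒ Q=4.
Step 3. [C] adding two 6-digit numbers gives at most 6+1 digits, and here it does — C is that final carry and must be 1, so C=1.
Step 4. [col 1: S + Q ≡ R (mod 10)] column 1 reads S+Q+carry(0)=R with S=8, Q=4; with digits 1,4,8 already taken and all letters distinct, the only value for R is 2 ⇒ R=2.
Step 5. [col 2: K + R ≡ S (mod 10)] column 2: given R=2, S=8, carry-in 1, and digits 1,2,4,8 already taken and all letters distinct, K+R≡S (mod 10) forces K=5 ⇒ K=5.
Step 6. [col 3: E + K ≡ C (mod 10)] column 3 reads E+K+carry(0)=C with K=5, C=1; with digits 1,2,4,5,8 already taken and all letters distinct, the only value for E is 6 ⇒ E=6.
Step 7. [col 4: B + S ≡ E (mod 10)] column 4 reads B+S+carry(1)=E with S=8, E=6; with digits 1,2,4,5,6,8 already taken and all letters distinct, the only value for B is 7. So B=7.
Step 8. [col 5: T + E ≡ B (mod 10)] from column 5 (E=6, B=7, carry-in 1, digits 1,2,4,5,6,7,8 already taken and all letters distinct): T must equal 0, so T=0.
Step 9. [col 6: S + G ≡ B (mod 10)] column 6: given S=8, B=7, carry-in 0, and digits 0,1,2,4,5,6,7,8 already taken and all letters distinct, S+G≡B (mod 10) forces G=9 ⇒ G=9.

Answer: B=7, C=1, E=6, G=9, K=5, Q=4, R=2, S=8, T=0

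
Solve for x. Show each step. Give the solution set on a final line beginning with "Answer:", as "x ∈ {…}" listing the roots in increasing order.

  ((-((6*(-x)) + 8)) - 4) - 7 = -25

Step 1. [((-((6*(-x)) + 8)) - 4) - 7 = -25] add 7: x sits inside (… - 7). So sub: (-((6*(-x)) + 8)) - 4 = -18.
Step 2. [(-((6*(-x)) + 8)) - 4 = -18] -4 is outermost — add 4 both sides. So sub: -((6*(-x)) + 8) = -14.
Step 3. [-((6*(-x)) + 8) = -14] flip signs both sides ⇒ neg: (6*(-x)) + 8 = 14.
Step 4. [(6*(-x)) + 8 = 14] peel the +8: subtract 8 from each side, so sub: 6*(-x) = 6.
Step 5. [6*(-x) = 6] 6 out front; divide by 6, so div: -x = 1.
Step 6. [-x = 1] flip signs both sides, so neg: x = -1.

Answer: x ∈ {-1}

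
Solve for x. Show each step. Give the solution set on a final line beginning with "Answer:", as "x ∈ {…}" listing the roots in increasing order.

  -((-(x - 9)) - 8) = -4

Step 1. [-((-(x - 9)) - 8) = -4] flip signs both sides, so neg: (-(x - 9)) - 8 = 4.
Step 2. [(-(x - 9)) - 8 = 4] 8 comes off first (add 8) ⇒ sub: -(x - 9) = 12.
Step 3. [-(x - 9) = 12] leading − — multiply by −1 ⇒ neg: x - 9 = -12.
Step 4. [x - 9 = -12] peel the -9: add 9 from each side ⇒ sub: x = -3.

Answer: x ∈ {-3}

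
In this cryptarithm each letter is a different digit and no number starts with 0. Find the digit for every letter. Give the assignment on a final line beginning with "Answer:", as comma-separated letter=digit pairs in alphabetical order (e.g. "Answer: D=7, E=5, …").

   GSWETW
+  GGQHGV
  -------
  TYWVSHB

Step 1. [col 1: W + V ≡ B (mod 10)] several values work for V in column 1 (W + V ≡ B (mod 10), carry-in 0); try V=9. So V=9.
Step 2. [col 1: W + V ≡ B (mod 10)] B=2 is one option consistent with column 1 (W + V ≡ B (mod 10), carry-in 0) — take it ⇒ B=2.
Step 3. [T] T is the leading digit of a 7-digit sum of two 6-digit numbers; the final carry is exactly 1, so T=1.
Step 4. [col 1: W + V ≡ B (mod 10)] column 1 reads W+V+carry(0)=B with V=9, B=2; with digits 1,2,9 already taken and all letters distinct, the only value for W is 3 ⇒ W=3.
Step 5. [col 2: T + G ≡ H (mod 10)] G=8 is one option consistent with column 2 (T + G ≡ H (mod 10), carry-in 1) — take it ⇒ G=8.
Step 6. [col 2: T + G ≡ H (mod 10)] from column 2 (T=1, G=8, carry-in 1, digits 1,2,3,8,9 already taken and all letters distinct): H must equal 0 ⇒ H=0.
Step 7. [col 3: E + H ≡ S (mod 10)] E=4 is one option consistent with column 3 (E + H ≡ S (mod 10), carry-in 1) — take it ⇒ E=4.
Step 8. [col 3: E + H ≡ S (mod 10)] column 3: given E=4, H=0, carry-in 1, and digits 0,1,2,3,4,8,9 already taken and all letters distinct, E+H≡S (mod 10) forces S=5. So S=5.
Step 9. [col 4: W + Q ≡ V (mod 10)] in column 4 we have W+Q≡V with carry-in 0; given W=3, V=9 and digits 0,1,2,3,4,5,8,9 already taken and all letters distinct, that pins Q to 6 ⇒ Q=6.
Step 10. [col 6: G + G ≡ Y (mod 10)] from column 6 (G=8, carry-in 1, digits 0,1,2,3,4,5,6,8,9 already taken and all letters distinct): Y must equal 7 ⇒ Y=7.

Answer: B=2, E=4, G=8, H=0, Q=6, S=5, T=1, V=9, W=3, Y=7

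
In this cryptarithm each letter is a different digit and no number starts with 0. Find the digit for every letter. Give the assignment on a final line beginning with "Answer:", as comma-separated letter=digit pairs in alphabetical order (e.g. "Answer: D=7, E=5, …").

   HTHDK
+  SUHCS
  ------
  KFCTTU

Step 1. [col 1: K + S ≡ U (mod 10)] column 1 (K + S ≡ U (mod 10), carry-in 0) doesn't pin U yet; pick U=0 and continue ⇒ U=0.
Step 2. [col 1: K + S ≡ U (mod 10)] several values work for S in column 1 (K + S ≡ U (mod 10), carry-in 0); try S=9. So S=9.
Step 3. [col 1: K + S ≡ U (mod 10)] from column 1 (S=9, U=0, carry-in 0, digits 0,9 already taken and all letters distinct): K must equal 1. So K=1.
Step 4. [col 2: D + C ≡ T (mod 10)] several values work for T in column 2 (D + C ≡ T (mod 10), carry-in 1); try T=3, so T=3.
Step 5. [col 2: D + C ≡ T (mod 10)] D=8 is one option consistent with column 2 (D + C ≡ T (mod 10), carry-in 1) — take it ⇒ D=8.
Step 6. [col 2: D + C ≡ T (mod 10)] column 2: given D=8, T=3, carry-in 1, and digits 0,1,3,8,9 already taken and all letters distinct, D+C≡T (mod 10) forces C=4, so C=4.
Step 7. [col 3: H + H ≡ T (mod 10)] column 3 reads H+H+carry(1)=T with T=3; with digits 0,1,3,4,8,9 already taken and all letters distinct, the only value for H is 6. So H=6.
Step 8. [col 5: H + S ≡ F (mod 10)] from column 5 (H=6, S=9, carry-in 0, digits 0,1,3,4,6,8,9 already taken and all letters distinct): F must equal 5 ⇒ F=5.

Answer: C=4, D=8, F=5, H=6, K=1, S=9, T=3, U=0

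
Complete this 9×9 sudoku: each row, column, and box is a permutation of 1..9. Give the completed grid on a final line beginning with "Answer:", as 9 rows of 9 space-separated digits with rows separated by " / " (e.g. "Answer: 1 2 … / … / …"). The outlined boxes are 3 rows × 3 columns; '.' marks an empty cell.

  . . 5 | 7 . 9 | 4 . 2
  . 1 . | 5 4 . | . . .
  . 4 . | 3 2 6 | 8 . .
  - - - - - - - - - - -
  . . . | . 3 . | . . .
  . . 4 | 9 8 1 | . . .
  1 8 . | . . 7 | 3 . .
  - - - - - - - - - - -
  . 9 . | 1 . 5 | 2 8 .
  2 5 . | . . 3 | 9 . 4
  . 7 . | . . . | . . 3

Step 1. [r2c3∈{2,3,6,7,8,9}] 2 has one home in row 2: r2c3 ⇒ r2c3=2.
Step 2. [r4c9∈{1,5,6,7,8,9}] row 4 places 8 nowhere but r4c9, so r4c9=8.
Step 3. [r3c9∈{1,5,7,9}] col 9 places 1 nowhere but r3c9 ⇒ r3c9=1.
Step 4. [r3c8∈{5,7,9}] across row 3, 5 lands solely at r3c8 ⇒ r3c8=5.
Step 5. [r9c7∈{1,5,6}] row 9 places 5 nowhere but r9c7. So r9c7=5.
Step 6. [r1c1∈{3,6,8}] 8 has one home in row 1: r1c1, so r1c1=8.
Step 7. [r4c1∈{5,6,7,9}] across row 4, 5 lands solely at r4c1. So r4c1=5.
Step 8. [r5c9∈{5,6,7}] 5 has one home in row 5: r5c9 ⇒ r5c9=5.
Step 9. [r4c7∈{1,6,7}] in col 7, 1 fits only at r4c7 ⇒ r4c7=1.
Step 10. [r7c1∈{3,4,6}] across row 7, 4 lands solely at r7c1, so r7c1=4.
Step 11. [r9c1∈{6}] r9c1 has the single candidate 6. So r9c1=6.
Step 12. [r1c2∈{3,6}] in box 1, 6 fits only at r1c2, so r1c2=6.
Step 13. [r2c1∈{3,7,9}] in box 1, 3 fits only at r2c1. So r2c1=3.
Step 14. [r4c2∈{2}] r4c2 has the single candidate 2, so r4c2=2.
Step 15. [r4c6∈{4}] nothing but 4 survives at r4c6. So r4c6=4.
Step 16. [r4c4∈{6}] only 6 remains possible at r4c4 ⇒ r4c4=6.
Step 17. [r5c1∈{7}] r5c1 has the single candidate 7 ⇒ r5c1=7.
Step 18. [r5c7∈{6}] nothing but 6 survives at r5c7. So r5c7=6.
Step 19. [r6c9∈{9}] r6c9 has the single candidate 9, so r6c9=9.
Step 20. [r8c4∈{8}] nothing but 8 survives at r8c4. So r8c4=8.
Step 21. [r2c8∈{6,7,9}] r2c8 is the only open cell in row 2 admitting 9, so r2c8=9.
Step 22. [r8c8∈{1,6,7}] col 8 places 6 nowhere but r8c8, so r8c8=6.
Step 23. [r7c9∈{7}] r7c9 is down to just 7 ⇒ r7c9=7.
Step 24. [r6c4∈{2}] r6c4's peers cover all but 2. So r6c4=2.
Step 25. [r9c3∈{1,8}] across row 9, 8 lands solely at r9c3, so r9c3=8.
Step 26. [r3c1∈{9}] nothing but 9 survives at r3c1, so r3c1=9.
Step 27. [r9c6∈{2}] r9c6 is down to just 2 ⇒ r9c6=2.
Step 28. [r2c7∈{7}] r2c7 has the single candidate 7. So r2c7=7.
Step 29. [r5c8∈{2}] r5c8's peers cover all but 2, so r5c8=2.
Step 30. [r5c2∈{3}] r5c2 has the single candidate 3. So r5c2=3.
Step 31. [r9c8∈{1}] r9c8 is down to just 1 ⇒ r9c8=1.
Step 32. [r6c5∈{5}] nothing but 5 survives at r6c5. So r6c5=5.
Step 33. [r7c5∈{6}] r7c5 is down to just 6 ⇒ r7c5=6.
Step 34. [r9c5∈{9}] r9c5 is down to just 9 ⇒ r9c5=9.
Step 35. [r7c3∈{3}] only 3 remains possible at r7c3 ⇒ r7c3=3.
Step 36. [r2c6∈{8}] r2c6's peers cover all but 8. So r2c6=8.
Step 37. [r2c9∈{6}] only 6 remains possible at r2c9, so r2c9=6.
Step 38. [r6c8∈{4}] r6c8 has the single candidate 4 ⇒ r6c8=4.
Step 39. [r3c3∈{7}] nothing but 7 survives at r3c3, so r3c3=7.
Step 40. [r4c8∈{7}] only 7 remains possible at r4c8. So r4c8=7.
Step 41. [r8c3∈{1}] r8c3 has the single candidate 1. So r8c3=1.
Step 42. [r1c8∈{3}] only 3 remains possible at r1c8 ⇒ r1c8=3.
Step 43. [r1c5∈{1}] only 1 remains possible at r1c5, so r1c5=1.
Step 44. [r8c5∈{7}] r8c5 is down to just 7. So r8c5=7.
Step 45. [r4c3∈{9}] r4c3's peers cover all but 9, so r4c3=9.
Step 46. [r9c4∈{4}] r9c4's peers cover all but 4. So r9c4=4.
Step 47. [r6c3∈{6}] r6c3's peers cover all but 6, so r6c3=6.

Answer: 8 6 5 7 1 9 4 3 2 / 3 1 2 5 4 8 7 9 6 / 9 4 7 3 2 6 8 5 1 / 5 2 9 6 3 4 1 7 8 / 7 3 4 9 8 1 6 2 5 / 1 8 6 2 5 7 3 4 9 / 4 9 3 1 6 5 2 8 7 / 2 5 1 8 7 3 9 6 4 / 6 7 8 4 9 2 5 1 3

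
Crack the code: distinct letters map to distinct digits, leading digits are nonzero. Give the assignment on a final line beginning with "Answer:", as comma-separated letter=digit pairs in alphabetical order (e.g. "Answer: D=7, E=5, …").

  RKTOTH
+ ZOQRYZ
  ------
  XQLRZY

Step 1. [col 1: H + Z ≡ Y (mod 10)] Z=6 is one option consistent with column 1 (H + Z ≡ Y (mod 10), carry-in 0) — take it, so Z=6.
Step 2. [col 1: H + Z ≡ Y (mod 10)] several values work for H in column 1 (H + Z ≡ Y (mod 10), carry-in 0); try H=5 ⇒ H=5.
Step 3. [col 1: H + Z ≡ Y (mod 10)] column 1 reads H+Z+carry(0)=Y with H=5, Z=6; with digits 5,6 already taken and all letters distinct, the only value for Y is 1. So Y=1.
Step 4. [col 2: T + Y ≡ Z (mod 10)] column 2 reads T+Y+carry(1)=Z with Y=1, Z=6; with digits 1,5,6 already taken and all letters distinct, the only value for T is 4 ⇒ T=4.
Step 5. [col 3: O + R ≡ R (mod 10)] column 3 reads O+R+carry(0)=R with nothing yet; with digits 1,4,5,6 already taken and all letters distinct, the only value for O is 0 ⇒ O=0.
Step 6. [col 3: O + R ≡ R (mod 10)] several values work for R in column 3 (O + R ≡ R (mod 10), carry-in 0); try R=3 ⇒ R=3.
Step 7. [col 4: T + Q ≡ L (mod 10)] column 4 reads T+Q+carry(0)=L with T=4; with digits 0,1,3,4,5,6 already taken and all letters distinct, the only value for Q is 8. So Q=8.
Step 8. [col 4: T + Q ≡ L (mod 10)] in column 4 we have T+Q≡L with carry-in 0; given T=4, Q=8 and digits 0,1,3,4,5,6,8 already taken and all letters distinct, that pins L to 2, so L=2.
Step 9. [col 5: K + O ≡ Q (mod 10)] column 5 reads K+O+carry(1)=Q with O=0, Q=8; with digits 0,1,2,3,4,5,6,8 already taken and all letters distinct, the only value for K is 7. So K=7.
Step 10. [col 6: R + Z ≡ X (mod 10)] column 6 reads R+Z+carry(0)=X with R=3, Z=6; with digits 0,1,2,3,4,5,6,7,8 already taken and all letters distinct, the only value for X is 9, so X=9.

Answer: H=5, K=7, L=2, O=0, Q=8, R=3, T=4, X=9, Y=1, Z=6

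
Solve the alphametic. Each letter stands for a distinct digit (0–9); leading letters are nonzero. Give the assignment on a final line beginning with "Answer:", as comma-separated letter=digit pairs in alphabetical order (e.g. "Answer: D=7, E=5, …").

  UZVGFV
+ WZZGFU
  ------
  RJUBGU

Step 1. [col 1: V + U ≡ U (mod 10)] from column 1 (nothing yet, carry-in 0, all letters distinct, none taken yet): V must equal 0 ⇒ V=0.
Step 2. [col 1: V + U ≡ U (mod 10)] several values work for U in column 1 (V + U ≡ U (mod 10), carry-in 0); try U=4. So U=4.
Step 3. [col 2: F + F ≡ G (mod 10)] column 2 (F + F ≡ G (mod 10), carry-in 0) doesn't pin G yet; pick G=8 and continue ⇒ G=8.
Step 4. [col 2: F + F ≡ G (mod 10)] in column 2 we have F+F≡G with carry-in 0; given G=8 and digits 0,4,8 already taken and all letters distinct, that pins F to 9, so F=9.
Step 5. [col 3: G + G ≡ B (mod 10)] column 3: given G=8, carry-in 1, and digits 0,4,8,9 already taken and all letters distinct, G+G≡B (mod 10) forces B=7, so B=7.
Step 6. [col 4: V + Z ≡ U (mod 10)] from column 4 (V=0, U=4, carry-in 1, digits 0,4,7,8,9 already taken and all letters distinct): Z must equal 3. So Z=3.
Step 7. [col 5: Z + Z ≡ J (mod 10)] from column 5 (Z=3, carry-in 0, digits 0,3,4,7,8,9 already taken and all letters distinct): J must equal 6, so J=6.
Step 8. [col 6: U + W ≡ R (mod 10)] column 6 reads U+W+carry(0)=R with U=4; with digits 0,3,4,6,7,8,9 already taken and all letters distinct, the only value for W is 1. So W=1.
Step 9. [col 6: U + W ≡ R (mod 10)] from column 6 (U=4, W=1, carry-in 0, digits 0,1,3,4,6,7,8,9 already taken and all letters distinct): R must equal 5 ⇒ R=5.

Answer: B=7, F=9, G=8, J=6, R=5, U=4, V=0, W=1, Z=3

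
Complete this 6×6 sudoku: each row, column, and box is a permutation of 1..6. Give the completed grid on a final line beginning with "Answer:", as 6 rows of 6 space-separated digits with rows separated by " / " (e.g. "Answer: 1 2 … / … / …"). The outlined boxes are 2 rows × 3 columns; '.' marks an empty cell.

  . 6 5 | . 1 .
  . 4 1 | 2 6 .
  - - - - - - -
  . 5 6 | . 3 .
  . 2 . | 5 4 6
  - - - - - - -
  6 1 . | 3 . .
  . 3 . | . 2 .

Step 1. [r6c3∈{4}] r6c3 is down to just 4. So r6c3=4.
Step 2. [r2c1∈{3}] nothing but 3 survives at r2c1, so r2c1=3.
Step 3. [r3c4∈{1}] only 1 remains possible at r3c4. So r3c4=1.
Step 4. [r5c6∈{4,5}] 4 has one home in row 5: r5c6. So r5c6=4.
Step 5. [r5c5∈{5}] r5c5 is down to just 5, so r5c5=5.
Step 6. [r5c3∈{2}] only 2 remains possible at r5c3, so r5c3=2.
Step 7. [r6c1∈{5}] r6c1 has the single candidate 5 ⇒ r6c1=5.
Step 8. [r4c1∈{1}] nothing but 1 survives at r4c1. So r4c1=1.
Step 9. [r6c4∈{6}] only 6 remains possible at r6c4. So r6c4=6.
Step 10. [r1c4∈{4}] nothing but 4 survives at r1c4 ⇒ r1c4=4.
Step 11. [r2c6∈{5}] r2c6 has the single candidate 5. So r2c6=5.
Step 12. [r1c6∈{3}] r1c6 is down to just 3. So r1c6=3.
Step 13. [r4c3∈{3}] r4c3 is down to just 3. So r4c3=3.
Step 14. [r6c6∈{1}] r6c6's peers cover all but 1. So r6c6=1.
Step 15. [r3c1∈{4}] only 4 remains possible at r3c1. So r3c1=4.
Step 16. [r3c6∈{2}] nothing but 2 survives at r3c6. So r3c6=2.
Step 17. [r1c1∈{2}] only 2 remains possible at r1c1, so r1c1=2.

Answer: 2 6 5 4 1 3 / 3 4 1 2 6 5 / 4 5 6 1 3 2 / 1 2 3 5 4 6 / 6 1 2 3 5 4 / 5 3 4 6 2 1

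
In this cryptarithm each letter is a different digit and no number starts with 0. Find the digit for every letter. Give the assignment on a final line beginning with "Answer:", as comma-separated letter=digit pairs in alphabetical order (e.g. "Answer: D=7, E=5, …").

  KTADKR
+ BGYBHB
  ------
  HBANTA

Step 1. [col 1: R + B ≡ A (mod 10)] R=3 is one option consistent with column 1 (R + B ≡ A (mod 10), carry-in 0) — take it ⇒ R=3.
Step 2. [col 1: R + B ≡ A (mod 10)] column 1 (R + B ≡ A (mod 10), carry-in 0) doesn't pin A yet; pick A=4 and continue, so A=4.
Step 3. [col 1: R + B ≡ A (mod 10)] from column 1 (R=3, A=4, carry-in 0, digits 3,4 already taken and all letters distinct): B must equal 1 ⇒ B=1.
Step 4. [col 2: K + H ≡ T (mod 10)] column 2 (K + H ≡ T (mod 10), carry-in 0) doesn't pin T yet; pick T=2 and continue, so T=2.
Step 5. [col 2: K + H ≡ T (mod 10)] several values work for K in column 2 (K + H ≡ T (mod 10), carry-in 0); try K=5. So K=5.
Step 6. [col 2: K + H ≡ T (mod 10)] column 2: given K=5, T=2, carry-in 0, and digits 1,2,3,4,5 already taken and all letters distinct, K+H≡T (mod 10) forces H=7, so H=7.
Step 7. [col 3: D + B ≡ N (mod 10)] D=6 is one option consistent with column 3 (D + B ≡ N (mod 10), carry-in 1) — take it, so D=6.
Step 8. [col 3: D + B ≡ N (mod 10)] column 3 reads D+B+carry(1)=N with D=6, B=1; with digits 1,2,3,4,5,6,7 already taken and all letters distinct, the only value for N is 8 ⇒ N=8.
Step 9. [col 4: A + Y ≡ A (mod 10)] column 4 reads A+Y+carry(0)=A with A=4; with digits 1,2,3,4,5,6,7,8 already taken and all letters distinct, the only value for Y is 0 ⇒ Y=0.
Step 10. [col 5: T + G ≡ B (mod 10)] in column 5 we have T+G≡B with carry-in 0; given T=2, B=1 and digits 0,1,2,3,4,5,6,7,8 already taken and all letters distinct, that pins G to 9 ⇒ G=9.

Answer: A=4, B=1, D=6, G=9, H=7, K=5, N=8, R=3, T=2, Y=0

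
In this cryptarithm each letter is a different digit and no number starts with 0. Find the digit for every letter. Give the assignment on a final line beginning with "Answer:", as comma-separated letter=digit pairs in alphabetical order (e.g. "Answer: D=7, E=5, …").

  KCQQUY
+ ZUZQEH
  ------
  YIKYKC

Step 1. [col 1: Y + H ≡ C (mod 10)] no forcing yet in column 1 (carry-in 0); Y=7 is free and consistent — try it, so Y=7.
Step 2. [col 1: Y + H ≡ C (mod 10)] no forcing yet in column 1 (carry-in 0); C=1 is free and consistent — try it. So C=1.
Step 3. [col 1: Y + H ≡ C (mod 10)] in column 1 we have Y+H≡C with carry-in 0; given Y=7, C=1 and digits 1,7 already taken and all letters distinct, that pins H to 4 ⇒ H=4.
Step 4. [col 2: U + E ≡ K (mod 10)] several values work for K in column 2 (U + E ≡ K (mod 10), carry-in 1); try K=5, so K=5.
Step 5. [col 2: U + E ≡ K (mod 10)] several values work for U in column 2 (U + E ≡ K (mod 10), carry-in 1); try U=8 ⇒ U=8.
Step 6. [col 2: U + E ≡ K (mod 10)] in column 2 we have U+E≡K with carry-in 1; given U=8, K=5 and digits 1,4,5,7,8 already taken and all letters distinct, that pins E to 6 ⇒ E=6.
Step 7. [col 3: Q + Q ≡ Y (mod 10)] column 3: given Y=7, carry-in 1, and digits 1,4,5,6,7,8 already taken and all letters distinct, Q+Q≡Y (mod 10) forces Q=3. So Q=3.
Step 8. [col 4: Q + Z ≡ K (mod 10)] column 4 reads Q+Z+carry(0)=K with Q=3, K=5; with digits 1,3,4,5,6,7,8 already taken and all letters distinct, the only value for Z is 2 ⇒ Z=2.
Step 9. [col 5: C + U ≡ I (mod 10)] column 5 reads C+U+carry(0)=I with C=1, U=8; with digits 1,2,3,4,5,6,7,8 already taken and all letters distinct, the only value for I is 9. So I=9.

Answer: C=1, E=6, H=4, I=9, K=5, Q=3, U=8, Y=7, Z=2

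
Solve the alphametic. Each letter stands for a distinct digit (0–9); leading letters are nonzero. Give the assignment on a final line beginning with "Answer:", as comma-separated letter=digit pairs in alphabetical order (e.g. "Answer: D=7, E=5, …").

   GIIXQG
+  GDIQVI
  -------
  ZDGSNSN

Step 1. [col 1: G + I ≡ N (mod 10)] column 1 (G + I ≡ N (mod 10), carry-in 0) doesn't pin N yet; pick N=0 and continue ⇒ N=0.
Step 2. [Z] Z is the leading digit of a 7-digit sum of two 6-digit numbers; the final carry is exactly 1 ⇒ Z=1.
Step 3. [col 1: G + I ≡ N (mod 10)] no forcing yet in column 1 (carry-in 0); I=4 is free and consistent — try it ⇒ I=4.
Step 4. [col 1: G + I ≡ N (mod 10)] in column 1 we have G+I≡N with carry-in 0; given I=4, N=0 and digits 0,1,4 already taken and all letters distinct, that pins G to 6. So G=6.
Step 5. [col 2: Q + V ≡ S (mod 10)] several values work for S in column 2 (Q + V ≡ S (mod 10), carry-in 1); try S=9. So S=9.
Step 6. [col 2: Q + V ≡ S (mod 10)] column 2 (Q + V ≡ S (mod 10), carry-in 1) doesn't pin Q yet; pick Q=3 and continue ⇒ Q=3.
Step 7. [col 2: Q + V ≡ S (mod 10)] from column 2 (Q=3, S=9, carry-in 1, digits 0,1,3,4,6,9 already taken and all letters distinct): V must equal 5, so V=5.
Step 8. [col 3: X + Q ≡ N (mod 10)] from column 3 (Q=3, N=0, carry-in 0, digits 0,1,3,4,5,6,9 already taken and all letters distinct): X must equal 7. So X=7.
Step 9. [col 5: I + D ≡ G (mod 10)] from column 5 (I=4, G=6, carry-in 0, digits 0,1,3,4,5,6,7,9 already taken and all letters distinct): D must equal 2, so D=2.

Answer: D=2, G=6, I=4, N=0, Q=3, S=9, V=5, X=7, Z=1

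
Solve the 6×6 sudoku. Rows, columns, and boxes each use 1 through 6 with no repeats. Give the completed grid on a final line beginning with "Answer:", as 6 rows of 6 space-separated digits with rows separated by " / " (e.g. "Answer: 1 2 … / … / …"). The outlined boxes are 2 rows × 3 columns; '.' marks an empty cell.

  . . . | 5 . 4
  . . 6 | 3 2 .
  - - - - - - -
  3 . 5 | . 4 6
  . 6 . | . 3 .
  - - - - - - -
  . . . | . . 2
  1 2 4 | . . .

Step 1. [r3c2∈{1}] only 1 remains possible at r3c2, so r3c2=1.
Step 2. [r5c1∈{5,6}] 6 has one home in col 1: r5c1. So r5c1=6.
Step 3. [r4c3∈{2}] r4c3 has the single candidate 2 ⇒ r4c3=2.
Step 4. [r5c2∈{3,5}] in box 5, 5 fits only at r5c2. So r5c2=5.
Step 5. [r1c5∈{1,6}] r1c5 is the only open cell in row 1 admitting 6. So r1c5=6.
Step 6. [r4c6∈{1,5}] r4c6 is the only open cell in row 4 admitting 5. So r4c6=5.
Step 7. [r4c1∈{4}] nothing but 4 survives at r4c1, so r4c1=4.
Step 8. [r5c5∈{1}] only 1 remains possible at r5c5, so r5c5=1.
Step 9. [r1c2∈{3}] r1c2 has the single candidate 3. So r1c2=3.
Step 10. [r2c2∈{4}] r2c2 has the single candidate 4, so r2c2=4.
Step 11. [r1c1∈{2}] nothing but 2 survives at r1c1, so r1c1=2.
Step 12. [r3c4∈{2}] nothing but 2 survives at r3c4 ⇒ r3c4=2.
Step 13. [r2c1∈{5}] r2c1 is down to just 5, so r2c1=5.
Step 14. [r1c3∈{1}] only 1 remains possible at r1c3. So r1c3=1.
Step 15. [r2c6∈{1}] nothing but 1 survives at r2c6, so r2c6=1.
Step 16. [r6c5∈{5}] r6c5 is down to just 5 ⇒ r6c5=5.
Step 17. [r6c6∈{3}] nothing but 3 survives at r6c6 ⇒ r6c6=3.
Step 18. [r5c3∈{3}] only 3 remains possible at r5c3, so r5c3=3.
Step 19. [r4c4∈{1}] only 1 remains possible at r4c4 ⇒ r4c4=1.
Step 20. [r6c4∈{6}] r6c4 is down to just 6 ⇒ r6c4=6.
Step 21. [r5c4∈{4}] nothing but 4 survives at r5c4. So r5c4=4.

Answer: 2 3 1 5 6 4 / 5 4 6 3 2 1 / 3 1 5 2 4 6 / 4 6 2 1 3 5 / 6 5 3 4 1 2 / 1 2 4 6 5 3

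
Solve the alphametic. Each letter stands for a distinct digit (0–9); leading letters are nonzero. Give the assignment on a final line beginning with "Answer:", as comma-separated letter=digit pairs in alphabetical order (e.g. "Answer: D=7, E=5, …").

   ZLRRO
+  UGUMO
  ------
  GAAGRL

Step 1. [G] the sum has 6 digits but both addends have 5; that extra leading digit G is the final carry, namely 1, so G=1.
Step 2. [col 1: O + O ≡ L (mod 10)] no forcing yet in column 1 (carry-in 0); L=0 is free and consistent — try it. So L=0.
Step 3. [col 1: O + O ≡ L (mod 10)] from column 1 (L=0, carry-in 0, digits 0,1 already taken and all letters distinct): O must equal 5. So O=5.
Step 4. [col 2: R + M ≡ R (mod 10)] column 2: given nothing yet, carry-in 1, and digits 0,1,5 already taken and all letters distinct, R+M≡R (mod 10) forces M=9, so M=9.
Step 5. [col 2: R + M ≡ R (mod 10)] several values work for R in column 2 (R + M ≡ R (mod 10), carry-in 1); try R=6, so R=6.
Step 6. [col 3: R + U ≡ G (mod 10)] from column 3 (R=6, G=1, carry-in 1, digits 0,1,5,6,9 already taken and all letters distinct): U must equal 4, so U=4.
Step 7. [col 4: L + G ≡ A (mod 10)] column 4: given L=0, G=1, carry-in 1, and digits 0,1,4,5,6,9 already taken and all letters distinct, L+G≡A (mod 10) forces A=2, so A=2.
Step 8. [col 5: Z + U ≡ A (mod 10)] in column 5 we have Z+U≡A with carry-in 0; given U=4, A=2 and digits 0,1,2,4,5,6,9 already taken and all letters distinct, that pins Z to 8. So Z=8.

Answer: A=2, G=1, L=0, M=9, O=5, R=6, U=4, Z=8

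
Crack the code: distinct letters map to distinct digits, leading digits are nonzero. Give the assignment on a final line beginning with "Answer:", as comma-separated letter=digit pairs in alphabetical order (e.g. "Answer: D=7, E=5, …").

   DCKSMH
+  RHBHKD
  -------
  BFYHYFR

Step 1. [col 1: H + D ≡ R (mod 10)] column 1 (H + D ≡ R (mod 10), carry-in 0) doesn't pin R yet; pick R=2 and continue ⇒ R=2.
Step 2. [B] the sum has 7 digits but both addends have 6; that extra leading digit B is the final carry, namely 1. So B=1.
Step 3. [col 1: H + D ≡ R (mod 10)] column 1 (H + D ≡ R (mod 10), carry-in 0) doesn't pin D yet; pick D=7 and continue ⇒ D=7.
Step 4. [col 1: H + D ≡ R (mod 10)] column 1 reads H+D+carry(0)=R with D=7, R=2; with digits 1,2,7 already taken and all letters distinct, the only value for H is 5. So H=5.
Step 5. [col 2: M + K ≡ F (mod 10)] several values work for F in column 2 (M + K ≡ F (mod 10), carry-in 1); try F=0, so F=0.
Step 6. [col 2: M + K ≡ F (mod 10)] column 2 (M + K ≡ F (mod 10), carry-in 1) doesn't pin K yet; pick K=3 and continue. So K=3.
Step 7. [col 2: M + K ≡ F (mod 10)] in column 2 we have M+K≡F with carry-in 1; given K=3, F=0 and digits 0,1,2,3,5,7 already taken and all letters distinct, that pins M to 6. So M=6.
Step 8. [col 3: S + H ≡ Y (mod 10)] column 3 reads S+H+carry(1)=Y with H=5; with digits 0,1,2,3,5,6,7 already taken and all letters distinct, the only value for S is 8. So S=8.
Step 9. [col 3: S + H ≡ Y (mod 10)] from column 3 (S=8, H=5, carry-in 1, digits 0,1,2,3,5,6,7,8 already taken and all letters distinct): Y must equal 4. So Y=4.
Step 10. [col 5: C + H ≡ Y (mod 10)] from column 5 (H=5, Y=4, carry-in 0, digits 0,1,2,3,4,5,6,7,8 already taken and all letters distinct): C must equal 9 ⇒ C=9.

Answer: B=1, C=9, D=7, F=0, H=5, K=3, M=6, R=2, S=8, Y=4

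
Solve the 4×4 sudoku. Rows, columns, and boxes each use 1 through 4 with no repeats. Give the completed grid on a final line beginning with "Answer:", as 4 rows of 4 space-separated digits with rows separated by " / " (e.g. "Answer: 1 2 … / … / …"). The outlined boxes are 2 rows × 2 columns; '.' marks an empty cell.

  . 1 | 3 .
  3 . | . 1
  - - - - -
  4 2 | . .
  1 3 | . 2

Step 1. [r1c4∈{4}] nothing but 4 survives at r1c4, so r1c4=4.
Step 2. [r1c1∈{2}] r1c1 has the single candidate 2 ⇒ r1c1=2.
Step 3. [r2c3∈{2}] only 2 remains possible at r2c3. So r2c3=2.
Step 4. [r4c3∈{4}] r4c3 has the single candidate 4, so r4c3=4.
Step 5. [r3c4∈{3}] r3c4's peers cover all but 3, so r3c4=3.
Step 6. [r3c3∈{1}] r3c3 has the single candidate 1 ⇒ r3c3=1.
Step 7. [r2c2∈{4}] only 4 remains possible at r2c2 ⇒ r2c2=4.

Answer: 2 1 3 4 / 3 4 2 1 / 4 2 1 3 / 1 3 4 2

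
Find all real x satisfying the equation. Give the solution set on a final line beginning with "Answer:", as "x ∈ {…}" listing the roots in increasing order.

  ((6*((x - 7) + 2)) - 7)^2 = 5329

Step 1. [((6*((x - 7) + 2)) - 7)^2 = 5329] 5329 ≥ 0, LHS is (·)² — take ±√ ⇒ sqrt: (6*((x - 7) + 2)) - 7 = 73 or -73.
Step 2. [(6*((x - 7) + 2)) - 7 = 73 or -73] -7 is outermost — add 7 both sides. So sub: 6*((x - 7) + 2) = 80 or -66.
Step 3. [6*((x - 7) + 2) = 80 or -66] leading coefficient 6: divide by 6, so div: (x - 7) + 2 = 40/3 or -11.
Step 4. [(x - 7) + 2 = 40/3 or -11] subtract 2: x sits inside (… + 2). So sub: x - 7 = 34/3 or -13.
Step 5. [x - 7 = 34/3 or -13] peel the -7: add 7 from each side. So sub: x = 55/3 or -6.

Answer: x ∈ {-6, 55/3}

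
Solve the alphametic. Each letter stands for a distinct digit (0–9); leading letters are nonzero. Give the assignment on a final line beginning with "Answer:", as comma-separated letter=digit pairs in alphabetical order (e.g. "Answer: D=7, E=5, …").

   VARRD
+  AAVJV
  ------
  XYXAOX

Step 1. [col 1: D + V ≡ X (mod 10)] column 1 (D + V ≡ X (mod 10), carry-in 0) doesn't pin V yet; pick V=7 and continue. So V=7.
Step 2. [col 1: D + V ≡ X (mod 10)] X=1 is one option consistent with column 1 (D + V ≡ X (mod 10), carry-in 0) — take it. So X=1.
Step 3. [col 1: D + V ≡ X (mod 10)] from column 1 (V=7, X=1, carry-in 0, digits 1,7 already taken and all letters distinct): D must equal 4, so D=4.
Step 4. [col 2: R + J ≡ O (mod 10)] R=8 is one option consistent with column 2 (R + J ≡ O (mod 10), carry-in 1) — take it. So R=8.
Step 5. [col 2: R + J ≡ O (mod 10)] no forcing yet in column 2 (carry-in 1); J=0 is free and consistent — try it ⇒ J=0.
Step 6. [col 2: R + J ≡ O (mod 10)] from column 2 (R=8, J=0, carry-in 1, digits 0,1,4,7,8 already taken and all letters distinct): O must equal 9. So O=9.
Step 7. [col 3: R + V ≡ A (mod 10)] column 3 reads R+V+carry(0)=A with R=8, V=7; with digits 0,1,4,7,8,9 already taken and all letters distinct, the only value for A is 5. So A=5.
Step 8. [col 5: V + A ≡ Y (mod 10)] column 5 reads V+A+carry(1)=Y with V=7, A=5; with digits 0,1,4,5,7,8,9 already taken and all letters distinct, the only value for Y is 3, so Y=3.

Answer: A=5, D=4, J=0, O=9, R=8, V=7, X=1, Y=3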